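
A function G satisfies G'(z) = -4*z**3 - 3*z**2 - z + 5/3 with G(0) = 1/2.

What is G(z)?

G(z) = -z**4 - z**3 - z**2/2 + 5*z/3 + 1/2

Integrate term by term and add the pieces.
A general antiderivative is -z**4 - z**3 - z**2/2 + 5*z/3 + C.
The condition gives C = 1/2 - (0) = 1/2.
So G(z) = -z**4 - z**3 - z**2/2 + 5*z/3 + 1/2.
Check: d/dz[-z**4 - z**3 - z**2/2 + 5*z/3 + 1/2] = -4*z**3 - 3*z**2 - z + 5/3 = G'(z).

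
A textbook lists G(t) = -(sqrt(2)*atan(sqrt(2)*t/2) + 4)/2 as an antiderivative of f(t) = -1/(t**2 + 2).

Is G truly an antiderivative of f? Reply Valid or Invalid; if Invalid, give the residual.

Valid. The derivative of G reproduces f.

d/dt[G] = -1/(t**2 + 2)
This equals f(t) exactly, so the claim holds.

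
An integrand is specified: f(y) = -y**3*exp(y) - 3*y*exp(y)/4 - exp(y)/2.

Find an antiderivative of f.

f has the shape u'v + uv' for u = -y**3 + 3*y**2 - 27*y/4 + 25/4 and v = exp(y) — it is the derivative of the product u*v.
Check: d/dy[-y**3*exp(y) + 3*y**2*exp(y) - 27*y*exp(y)/4 + 25*exp(y)/4] = -y**3*exp(y) - 3*y*exp(y)/4 - exp(y)/2 = f(y).

An antiderivative is F(y) = -y**3*exp(y) + 3*y**2*exp(y) - 27*y*exp(y)/4 + 25*exp(y)/4.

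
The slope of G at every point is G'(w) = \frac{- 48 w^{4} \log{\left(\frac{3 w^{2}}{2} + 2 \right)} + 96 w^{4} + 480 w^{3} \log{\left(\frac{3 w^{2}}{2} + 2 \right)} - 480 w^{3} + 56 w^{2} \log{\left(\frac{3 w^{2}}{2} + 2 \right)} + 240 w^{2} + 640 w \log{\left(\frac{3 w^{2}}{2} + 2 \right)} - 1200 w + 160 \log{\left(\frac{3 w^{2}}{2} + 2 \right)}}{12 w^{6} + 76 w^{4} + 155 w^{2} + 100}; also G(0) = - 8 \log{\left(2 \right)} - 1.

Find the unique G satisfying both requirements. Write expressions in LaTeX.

G(w) = \frac{- 2 w^{2} + 8 w \log{\left(\frac{3 w^{2}}{2} + 2 \right)} - 40 \log{\left(\frac{3 w^{2}}{2} + 2 \right)} - 5}{2 w^{2} + 5}

Whatever form G(w) takes, its d/dw must return the stated G'(w).
A general antiderivative is \frac{4 \left(w - 5\right) \log{\left(\frac{3 w^{2}}{2} + 2 \right)}}{w^{2} + \frac{5}{2}} + C.
The condition gives C = - 8 \log{\left(2 \right)} - 1 - (- 8 \log{\left(2 \right)}) = -1.
So G(w) = \frac{- 2 w^{2} + 8 w \log{\left(\frac{3 w^{2}}{2} + 2 \right)} - 40 \log{\left(\frac{3 w^{2}}{2} + 2 \right)} - 5}{2 w^{2} + 5}.
Check: d/dw[\frac{- 2 w^{2} + 8 w \log{\left(\frac{3 w^{2}}{2} + 2 \right)} - 40 \log{\left(\frac{3 w^{2}}{2} + 2 \right)} - 5}{2 w^{2} + 5}] = \frac{- 48 w^{4} \log{\left(\frac{3 w^{2}}{2} + 2 \right)} + 96 w^{4} + 480 w^{3} \log{\left(\frac{3 w^{2}}{2} + 2 \right)} - 480 w^{3} + 56 w^{2} \log{\left(\frac{3 w^{2}}{2} + 2 \right)} + 240 w^{2} + 640 w \log{\left(\frac{3 w^{2}}{2} + 2 \right)} - 1200 w + 160 \log{\left(\frac{3 w^{2}}{2} + 2 \right)}}{12 w^{6} + 76 w^{4} + 155 w^{2} + 100} = G'(w).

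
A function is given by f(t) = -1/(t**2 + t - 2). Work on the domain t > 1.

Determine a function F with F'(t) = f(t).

An antiderivative is F(t) = -log(t - 1)/3 + log(t + 2)/3.

Factor the denominator ((t - 1)*(t + 2)) and decompose: f = 1/(3*(t + 2)) - 1/(3*(t - 1)); each piece integrates to a log, atan, or power term.
Check: d/dt[-log(t - 1)/3 + log(t + 2)/3] = -1/(t**2 + t - 2) = f(t).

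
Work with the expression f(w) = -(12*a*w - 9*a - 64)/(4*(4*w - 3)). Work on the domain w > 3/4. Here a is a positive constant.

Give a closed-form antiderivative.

Any candidate F(w) must reproduce f(w) exactly when differentiated.
Check: d/dw[(-3*a*w + 16*log(2*w - 3/2))/4] = (-12*a*w + 9*a + 64)/(16*w - 12), which equals f(w).

An antiderivative is F(w) = (-3*a*w + 16*log(2*w - 3/2))/4.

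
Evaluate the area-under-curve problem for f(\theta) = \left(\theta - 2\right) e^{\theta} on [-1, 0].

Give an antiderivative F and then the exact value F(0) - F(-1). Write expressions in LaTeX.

Recognize the product-rule pattern: f = u'v + uv' with u = \theta - 3, v = e^{\theta}, so integration by parts undoes it.
F(\theta) = \theta e^{\theta} - 3 e^{\theta} is an antiderivative of f.
Check: d/d\theta[\theta e^{\theta} - 3 e^{\theta}] = \theta e^{\theta} - 2 e^{\theta}, which equals f(\theta).
F(0) = -3; F(-1) = - \frac{4}{e}.
Integral = F(0) - F(-1) = -3 + \frac{4}{e}.

Antiderivative: F(\theta) = \theta e^{\theta} - 3 e^{\theta}; value = -3 + \frac{4}{e}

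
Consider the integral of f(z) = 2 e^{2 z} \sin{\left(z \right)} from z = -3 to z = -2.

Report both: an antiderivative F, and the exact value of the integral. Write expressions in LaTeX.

Differentiate the proposed F(z) back; it has to land on f(z) exactly.
F(z) = \frac{4 e^{2 z} \sin{\left(z \right)}}{5} - \frac{2 e^{2 z} \cos{\left(z \right)}}{5} is an antiderivative of f.
Check: d/dz[\frac{4 e^{2 z} \sin{\left(z \right)}}{5} - \frac{2 e^{2 z} \cos{\left(z \right)}}{5}] = 2 e^{2 z} \sin{\left(z \right)} = f(z).
F(-2) = - \frac{4 \sin{\left(2 \right)}}{5 e^{4}} - \frac{2 \cos{\left(2 \right)}}{5 e^{4}}; F(-3) = - \frac{4 \sin{\left(3 \right)}}{5 e^{6}} - \frac{2 \cos{\left(3 \right)}}{5 e^{6}}.
Integral = F(-2) - F(-3) = - \frac{4 \sin{\left(2 \right)}}{5 e^{4}} + \frac{2 \cos{\left(3 \right)}}{5 e^{6}} + \frac{4 \sin{\left(3 \right)}}{5 e^{6}} - \frac{2 \cos{\left(2 \right)}}{5 e^{4}}.

Antiderivative: F(z) = \frac{4 e^{2 z} \sin{\left(z \right)}}{5} - \frac{2 e^{2 z} \cos{\left(z \right)}}{5}; value = - \frac{4 \sin{\left(2 \right)}}{5 e^{4}} + \frac{2 \cos{\left(3 \right)}}{5 e^{6}} + \frac{4 \sin{\left(3 \right)}}{5 e^{6}} - \frac{2 \cos{\left(2 \right)}}{5 e^{4}}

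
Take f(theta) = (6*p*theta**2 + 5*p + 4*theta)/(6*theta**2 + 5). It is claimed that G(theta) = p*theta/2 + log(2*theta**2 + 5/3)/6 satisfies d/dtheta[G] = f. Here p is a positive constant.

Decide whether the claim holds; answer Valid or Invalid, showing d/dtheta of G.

Invalid: d/dtheta[G] - f = (-6*p*theta**2 - 5*p - 4*theta)/(12*theta**2 + 10), which is not 0.

d/dtheta[G] = (6*p*theta**2 + 5*p + 4*theta)/(12*theta**2 + 10)
d/dtheta[G] - f(theta) = (-6*p*theta**2 - 5*p - 4*theta)/(12*theta**2 + 10) != 0.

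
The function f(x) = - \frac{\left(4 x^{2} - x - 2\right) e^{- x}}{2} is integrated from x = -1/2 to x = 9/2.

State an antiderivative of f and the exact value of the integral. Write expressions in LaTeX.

Antiderivative: F(x) = \frac{\left(4 x^{2} + 7 x + 5\right) e^{- x}}{2}; value = - \frac{5 e^{\frac{1}{2}}}{4} + \frac{235}{4 e^{\frac{9}{2}}}

f has the shape u'v + uv' for u = 2 x^{2} + \frac{7 x}{2} + \frac{5}{2} and v = e^{- x} — it is the derivative of the product u*v.
F(x) = \frac{\left(4 x^{2} + 7 x + 5\right) e^{- x}}{2} is an antiderivative of f.
Check: d/dx[\frac{\left(4 x^{2} + 7 x + 5\right) e^{- x}}{2}] = \frac{\left(- 4 x^{2} + x + 2\right) e^{- x}}{2}, which equals f(x).
F(9/2) = \frac{235}{4 e^{\frac{9}{2}}}; F(-1/2) = \frac{5 e^{\frac{1}{2}}}{4}.
Integral = F(9/2) - F(-1/2) = - \frac{5 e^{\frac{1}{2}}}{4} + \frac{235}{4 e^{\frac{9}{2}}}.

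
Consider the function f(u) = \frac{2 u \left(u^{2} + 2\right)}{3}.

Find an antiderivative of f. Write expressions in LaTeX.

An antiderivative is F(u) = \frac{u^{2} \left(u^{2} + 4\right)}{6}.

A first test for any F(u): its u-derivative must equal f(u) identically.
Check: d/du[\frac{u^{2} \left(u^{2} + 4\right)}{6}] = \frac{2 u^{3}}{3} + \frac{4 u}{3}, which equals f(u).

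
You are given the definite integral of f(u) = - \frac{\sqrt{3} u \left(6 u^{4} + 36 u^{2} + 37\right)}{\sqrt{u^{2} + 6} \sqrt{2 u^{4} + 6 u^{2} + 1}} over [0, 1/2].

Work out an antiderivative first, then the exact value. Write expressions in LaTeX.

Recognize the product-rule pattern: f = v'r + vr' with v = - 3 \sqrt{u^{2} + 6}, r = \sqrt{\frac{2 u^{4}}{3} + 2 u^{2} + \frac{1}{3}}, so integration by parts undoes it.
F(u) = - 3 \sqrt{u^{2} + 6} \sqrt{\frac{2 u^{4}}{3} + 2 u^{2} + \frac{1}{3}} is an antiderivative of f.
Check: d/du[- 3 \sqrt{u^{2} + 6} \sqrt{\frac{2 u^{4}}{3} + 2 u^{2} + \frac{1}{3}}] = \frac{\sqrt{3} \left(- 18 u^{5} - 108 u^{3} - 111 u\right)}{3 \sqrt{u^{2} + 6} \sqrt{2 u^{4} + 6 u^{2} + 1}}, which equals f(u).
F(1/2) = - \frac{15 \sqrt{14}}{8}; F(0) = - 3 \sqrt{2}.
Integral = F(1/2) - F(0) = - \frac{15 \sqrt{14}}{8} + 3 \sqrt{2}.

Antiderivative: F(u) = - 3 \sqrt{u^{2} + 6} \sqrt{\frac{2 u^{4}}{3} + 2 u^{2} + \frac{1}{3}}; value = - \frac{15 \sqrt{14}}{8} + 3 \sqrt{2}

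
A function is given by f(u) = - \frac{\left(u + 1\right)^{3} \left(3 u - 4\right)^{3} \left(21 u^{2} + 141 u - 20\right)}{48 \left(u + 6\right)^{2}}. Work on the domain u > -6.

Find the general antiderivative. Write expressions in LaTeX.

f has the shape v'r + vr' for v = - \frac{1}{3 \left(u + 6\right)} and r = \left(\frac{3 u^{2}}{2} - \frac{u}{2} - 2\right)^{4} — it is the derivative of the product v*r.
Check: d/du[- \frac{\left(\frac{3 u^{2}}{2} - \frac{u}{2} - 2\right)^{4}}{3 \left(u + 6\right)}] = \frac{- 567 u^{8} - 3240 u^{7} + 6426 u^{6} + 11928 u^{5} - 14763 u^{4} - 16184 u^{3} + 10752 u^{2} + 8064 u - 1280}{48 u^{2} + 576 u + 1728}, which equals f(u).

F(u) = - \frac{\left(\frac{3 u^{2}}{2} - \frac{u}{2} - 2\right)^{4}}{3 \left(u + 6\right)} + C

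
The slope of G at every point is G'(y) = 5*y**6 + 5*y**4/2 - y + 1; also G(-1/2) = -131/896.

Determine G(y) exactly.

G(y) = 5*y**7/7 + y**5/2 - y**2/2 + y + 1/2

The integrand splits into summands that can be handled one at a time.
A general antiderivative is 5*y**7/7 + y**5/2 - y**2/2 + y + C.
The condition gives C = -131/896 - (-579/896) = 1/2.
So G(y) = 5*y**7/7 + y**5/2 - y**2/2 + y + 1/2.
Check: d/dy[5*y**7/7 + y**5/2 - y**2/2 + y + 1/2] = 5*y**6 + 5*y**4/2 - y + 1 = G'(y).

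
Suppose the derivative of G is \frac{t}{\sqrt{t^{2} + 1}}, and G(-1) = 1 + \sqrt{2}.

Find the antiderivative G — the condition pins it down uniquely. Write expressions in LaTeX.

G(t) = \sqrt{t^{2} + 1} + 1

G'(t) matches the chain-rule pattern g'(h)*h' with inner function h(t) = t^{2} + 1; substituting u = h(t) collapses the integral.
A general antiderivative is \sqrt{t^{2} + 1} + C.
The condition gives C = 1 + \sqrt{2} - (\sqrt{2}) = 1.
So G(t) = \sqrt{t^{2} + 1} + 1.
Check: d/dt[\sqrt{t^{2} + 1} + 1] = \frac{t}{\sqrt{t^{2} + 1}} = G'(t).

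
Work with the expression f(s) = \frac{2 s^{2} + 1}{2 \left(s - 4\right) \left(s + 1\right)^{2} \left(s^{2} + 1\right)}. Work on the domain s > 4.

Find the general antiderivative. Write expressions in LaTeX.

The denominator factors as 2 \left(s - 4\right) \left(s + 1\right)^{2} \left(s^{2} + 1\right); partial fractions split f into directly integrable pieces: - \frac{4 s - 1}{68 \left(s^{2} + 1\right)} + \frac{1}{50 \left(s + 1\right)} - \frac{3}{20 \left(s + 1\right)^{2}} + \frac{33}{850 \left(s - 4\right)}.
Check: d/ds[\frac{33 \log{\left(s - 4 \right)}}{850} + \frac{\log{\left(s + 1 \right)}}{50} - \frac{\log{\left(s^{2} + 1 \right)}}{34} + \frac{\operatorname{atan}{\left(s \right)}}{68} + \frac{3}{20 s + 20}] = \frac{2 s^{2} + 1}{2 s^{5} - 4 s^{4} - 12 s^{3} - 12 s^{2} - 14 s - 8}, which equals f(s).

F(s) = \frac{33 \log{\left(s - 4 \right)}}{850} + \frac{\log{\left(s + 1 \right)}}{50} - \frac{\log{\left(s^{2} + 1 \right)}}{34} + \frac{\operatorname{atan}{\left(s \right)}}{68} + \frac{3}{20 s + 20} + C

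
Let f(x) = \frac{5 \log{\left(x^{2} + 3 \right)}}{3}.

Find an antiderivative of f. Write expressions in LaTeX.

A first test for any F(x): its x-derivative must equal f(x) identically.
Check: d/dx[\frac{5 \left(x \log{\left(x^{2} + 3 \right)} - 2 x + 2 \sqrt{3} \operatorname{atan}{\left(\frac{\sqrt{3} x}{3} \right)}\right)}{3}] = \frac{5 \log{\left(x^{2} + 3 \right)}}{3} = f(x).

An antiderivative is F(x) = \frac{5 \left(x \log{\left(x^{2} + 3 \right)} - 2 x + 2 \sqrt{3} \operatorname{atan}{\left(\frac{\sqrt{3} x}{3} \right)}\right)}{3}.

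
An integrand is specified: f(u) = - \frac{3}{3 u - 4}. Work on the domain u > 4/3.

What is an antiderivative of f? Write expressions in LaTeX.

Any candidate F(u) must reproduce f(u) exactly when differentiated.
Check: d/du[- \log{\left(\frac{3 u}{2} - 2 \right)}] = - \frac{3}{3 u - 4} = f(u).

An antiderivative is F(u) = - \log{\left(\frac{3 u}{2} - 2 \right)}.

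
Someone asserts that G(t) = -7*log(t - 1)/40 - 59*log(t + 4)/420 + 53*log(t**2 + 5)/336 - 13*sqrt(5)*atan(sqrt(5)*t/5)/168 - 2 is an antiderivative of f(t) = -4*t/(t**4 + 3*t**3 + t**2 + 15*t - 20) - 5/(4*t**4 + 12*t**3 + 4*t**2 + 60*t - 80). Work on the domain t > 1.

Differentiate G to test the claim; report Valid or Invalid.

Valid - the claim checks out under differentiation.

d/dt[G] = (-16*t - 5)/(4*t**4 + 12*t**3 + 4*t**2 + 60*t - 80)
This equals f(t) exactly, so the claim holds.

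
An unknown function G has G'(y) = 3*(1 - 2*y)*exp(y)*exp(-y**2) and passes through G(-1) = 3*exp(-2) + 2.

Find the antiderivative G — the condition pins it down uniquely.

G'(y) matches the chain-rule pattern g'(h)*h' with inner function h(y) = -y**2 + y; substituting u = h(y) collapses the integral.
A general antiderivative is 3*exp(-y**2 + y) + C.
The condition gives C = 3*exp(-2) + 2 - (3*exp(-2)) = 2.
So G(y) = 3*exp(y)*exp(-y**2) + 2.
Check: d/dy[3*exp(y)*exp(-y**2) + 2] = (-6*y*exp(y) + 3*exp(y))*exp(-y**2), which equals G'(y).

G(y) = 3*exp(y)*exp(-y**2) + 2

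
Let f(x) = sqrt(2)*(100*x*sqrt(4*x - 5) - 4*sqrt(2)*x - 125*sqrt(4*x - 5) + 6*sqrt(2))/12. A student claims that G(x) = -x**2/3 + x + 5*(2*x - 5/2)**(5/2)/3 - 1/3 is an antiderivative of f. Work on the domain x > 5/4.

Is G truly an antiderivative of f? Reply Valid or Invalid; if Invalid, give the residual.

d/dx[G] = sqrt(2)*(100*x*sqrt(4*x - 5) - 4*sqrt(2)*x - 125*sqrt(4*x - 5) + 6*sqrt(2))/12
This equals f(x) exactly, so the claim holds.

Valid - the claim checks out under differentiation.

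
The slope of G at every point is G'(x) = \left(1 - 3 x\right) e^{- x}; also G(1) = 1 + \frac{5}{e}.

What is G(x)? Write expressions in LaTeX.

Recognize the product-rule pattern: G'(x) = u'v + uv' with u = 3 x + 2, v = e^{- x}, so integration by parts undoes it.
A general antiderivative is \left(3 x + 2\right) e^{- x} + C.
The condition gives C = 1 + \frac{5}{e} - (\frac{5}{e}) = 1.
So G(x) = \left(3 x + 2\right) e^{- x} + 1.
Check: d/dx[\left(3 x + 2\right) e^{- x} + 1] = \left(1 - 3 x\right) e^{- x} = G'(x).

G(x) = \left(3 x + 2\right) e^{- x} + 1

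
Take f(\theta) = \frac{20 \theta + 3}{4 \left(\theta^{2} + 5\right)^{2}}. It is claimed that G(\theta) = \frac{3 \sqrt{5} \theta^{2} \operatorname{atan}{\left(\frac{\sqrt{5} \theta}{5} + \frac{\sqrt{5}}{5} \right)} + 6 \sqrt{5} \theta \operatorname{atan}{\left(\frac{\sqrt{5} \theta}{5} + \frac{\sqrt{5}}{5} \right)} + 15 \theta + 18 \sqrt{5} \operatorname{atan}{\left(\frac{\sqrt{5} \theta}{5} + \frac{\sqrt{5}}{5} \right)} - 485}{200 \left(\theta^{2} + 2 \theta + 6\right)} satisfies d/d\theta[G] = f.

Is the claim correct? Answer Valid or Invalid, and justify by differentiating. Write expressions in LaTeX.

Invalid: d/d\theta[G] - f = \frac{- 60 \theta^{4} - 132 \theta^{3} - 298 \theta^{2} - 292 \theta + 467}{4 \theta^{8} + 16 \theta^{7} + 104 \theta^{6} + 256 \theta^{5} + 884 \theta^{4} + 1360 \theta^{3} + 3040 \theta^{2} + 2400 \theta + 3600}, which is not 0.

d/d\theta[G] = \frac{20 \theta + 23}{4 \theta^{4} + 16 \theta^{3} + 64 \theta^{2} + 96 \theta + 144}
d/d\theta[G] - f(\theta) = \frac{- 60 \theta^{4} - 132 \theta^{3} - 298 \theta^{2} - 292 \theta + 467}{4 \theta^{8} + 16 \theta^{7} + 104 \theta^{6} + 256 \theta^{5} + 884 \theta^{4} + 1360 \theta^{3} + 3040 \theta^{2} + 2400 \theta + 3600} != 0.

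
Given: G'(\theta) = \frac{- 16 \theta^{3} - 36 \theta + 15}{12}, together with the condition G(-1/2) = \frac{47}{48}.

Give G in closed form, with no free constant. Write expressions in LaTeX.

G(\theta) = - \frac{\theta^{4}}{3} - \frac{3 \theta^{2}}{2} + \frac{5 \theta}{4} + 2

Check a candidate G(\theta) by differentiating: d/d\theta[G] must match the given G'(\theta).
A general antiderivative is - \frac{\theta^{4}}{3} - \frac{3 \theta^{2}}{2} + \frac{5 \theta}{4} + C.
The condition gives C = \frac{47}{48} - (- \frac{49}{48}) = 2.
So G(\theta) = - \frac{\theta^{4}}{3} - \frac{3 \theta^{2}}{2} + \frac{5 \theta}{4} + 2.
Check: d/d\theta[- \frac{\theta^{4}}{3} - \frac{3 \theta^{2}}{2} + \frac{5 \theta}{4} + 2] = - \frac{4 \theta^{3}}{3} - 3 \theta + \frac{5}{4}, which equals G'(\theta).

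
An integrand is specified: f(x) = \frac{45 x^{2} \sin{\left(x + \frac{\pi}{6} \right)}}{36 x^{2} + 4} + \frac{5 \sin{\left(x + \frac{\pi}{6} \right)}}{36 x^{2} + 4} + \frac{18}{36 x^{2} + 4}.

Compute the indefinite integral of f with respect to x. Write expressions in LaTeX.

F(x) = - \frac{5 \cos{\left(x + \frac{\pi}{6} \right)}}{4} + \frac{3 \operatorname{atan}{\left(3 x \right)}}{2} + C

Integrate term by term and add the pieces.
Check: d/dx[- \frac{5 \cos{\left(x + \frac{\pi}{6} \right)}}{4} + \frac{3 \operatorname{atan}{\left(3 x \right)}}{2}] = \frac{45 x^{2} \sin{\left(x + \frac{\pi}{6} \right)} + 5 \sin{\left(x + \frac{\pi}{6} \right)} + 18}{36 x^{2} + 4}, which equals f(x).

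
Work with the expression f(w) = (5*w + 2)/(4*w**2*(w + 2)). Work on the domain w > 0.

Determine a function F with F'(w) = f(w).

Factor the denominator (4*w**2*(w + 2)) and decompose: f = -1/(2*(w + 2)) + 1/(2*w) + 1/(4*w**2); each piece integrates to a log, atan, or power term.
Check: d/dw[-(-2*w*log(w) + 2*w*log(w + 2) + 1)/(4*w)] = (5*w + 2)/(4*w**3 + 8*w**2), which equals f(w).

An antiderivative is F(w) = -(-2*w*log(w) + 2*w*log(w + 2) + 1)/(4*w).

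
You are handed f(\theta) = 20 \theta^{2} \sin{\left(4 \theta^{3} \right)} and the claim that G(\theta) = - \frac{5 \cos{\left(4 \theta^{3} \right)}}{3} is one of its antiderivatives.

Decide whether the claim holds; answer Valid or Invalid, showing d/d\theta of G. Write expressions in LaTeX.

d/d\theta[G] = 20 \theta^{2} \sin{\left(4 \theta^{3} \right)}
This equals f(\theta) exactly, so the claim holds.

Valid. The derivative of G reproduces f.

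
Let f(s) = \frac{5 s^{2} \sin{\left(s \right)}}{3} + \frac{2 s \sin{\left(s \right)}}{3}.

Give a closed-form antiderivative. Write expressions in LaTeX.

An antiderivative is F(s) = - \frac{5 s^{2} \cos{\left(s \right)}}{3} + \frac{10 s \sin{\left(s \right)}}{3} - \frac{2 s \cos{\left(s \right)}}{3} + \frac{2 \sin{\left(s \right)}}{3} + \frac{10 \cos{\left(s \right)}}{3}.

Integrate term by term and add the pieces.
Check: d/ds[- \frac{5 s^{2} \cos{\left(s \right)}}{3} + \frac{10 s \sin{\left(s \right)}}{3} - \frac{2 s \cos{\left(s \right)}}{3} + \frac{2 \sin{\left(s \right)}}{3} + \frac{10 \cos{\left(s \right)}}{3}] = \frac{5 s^{2} \sin{\left(s \right)}}{3} + \frac{2 s \sin{\left(s \right)}}{3} = f(s).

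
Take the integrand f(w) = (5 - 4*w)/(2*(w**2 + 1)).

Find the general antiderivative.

Check any antiderivative F(w) by computing F'(w) and comparing it with f(w).
Check: d/dw[(-2*log(w**2 + 1) + 5*atan(w))/2] = (5 - 4*w)/(2*w**2 + 2), which equals f(w).

F(w) = (-2*log(w**2 + 1) + 5*atan(w))/2 + C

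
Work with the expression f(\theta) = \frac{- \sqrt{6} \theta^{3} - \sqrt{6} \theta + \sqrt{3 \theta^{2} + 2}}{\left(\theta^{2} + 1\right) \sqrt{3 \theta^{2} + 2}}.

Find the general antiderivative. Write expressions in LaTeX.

Since d/d\theta undoes antidifferentiation here, F'(\theta) = f(\theta) is required of F(\theta).
Check: d/d\theta[\frac{- \sqrt{6} \sqrt{3 \theta^{2} + 2} + 3 \operatorname{atan}{\left(\theta \right)}}{3}] = \frac{- \sqrt{6} \theta^{3} - \sqrt{6} \theta + \sqrt{3 \theta^{2} + 2}}{\theta^{2} \sqrt{3 \theta^{2} + 2} + \sqrt{3 \theta^{2} + 2}}, which equals f(\theta).

F(\theta) = \frac{- \sqrt{6} \sqrt{3 \theta^{2} + 2} + 3 \operatorname{atan}{\left(\theta \right)}}{3} + C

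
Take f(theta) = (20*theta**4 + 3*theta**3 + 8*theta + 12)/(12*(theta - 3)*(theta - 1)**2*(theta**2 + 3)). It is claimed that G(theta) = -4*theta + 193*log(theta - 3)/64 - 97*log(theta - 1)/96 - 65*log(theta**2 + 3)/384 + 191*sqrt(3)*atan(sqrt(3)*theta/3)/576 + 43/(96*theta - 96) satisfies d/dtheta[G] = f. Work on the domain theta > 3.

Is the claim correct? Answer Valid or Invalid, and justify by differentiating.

Invalid: d/dtheta[G] - f = -4, which is not 0.

d/dtheta[G] = (-48*theta**5 + 260*theta**4 - 477*theta**3 + 864*theta**2 - 1000*theta + 444)/(12*theta**5 - 60*theta**4 + 120*theta**3 - 216*theta**2 + 252*theta - 108)
d/dtheta[G] - f(theta) = -4 != 0.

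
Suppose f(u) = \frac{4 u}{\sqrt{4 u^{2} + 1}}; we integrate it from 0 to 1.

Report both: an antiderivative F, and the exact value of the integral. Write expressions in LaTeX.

Antiderivative: F(u) = \sqrt{4 u^{2} + 1}; value = -1 + \sqrt{5}

f matches the chain-rule pattern g'(h)*h' with inner function h(u) = 4 u^{2} + 1; substituting w = h(u) collapses the integral.
F(u) = \sqrt{4 u^{2} + 1} is an antiderivative of f.
Check: d/du[\sqrt{4 u^{2} + 1}] = \frac{4 u}{\sqrt{4 u^{2} + 1}} = f(u).
F(1) = \sqrt{5}; F(0) = 1.
Integral = F(1) - F(0) = -1 + \sqrt{5}.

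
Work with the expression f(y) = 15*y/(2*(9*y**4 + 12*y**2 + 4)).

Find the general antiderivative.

f matches the chain-rule pattern g'(h)*h' with inner function h(y) = 3*y**2 + 2; substituting u = h(y) collapses the integral.
Check: d/dy[-5/(12*y**2 + 8)] = 15*y/(18*y**4 + 24*y**2 + 8), which equals f(y).

F(y) = -5/(12*y**2 + 8) + C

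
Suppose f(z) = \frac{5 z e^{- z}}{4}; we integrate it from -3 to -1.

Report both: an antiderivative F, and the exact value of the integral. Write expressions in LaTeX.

f has the shape u'v + uv' for u = - \frac{5 z}{4} - \frac{5}{4} and v = e^{- z} — it is the derivative of the product u*v.
F(z) = - \frac{5 z e^{- z}}{4} - \frac{5 e^{- z}}{4} is an antiderivative of f.
Check: d/dz[- \frac{5 z e^{- z}}{4} - \frac{5 e^{- z}}{4}] = \frac{5 z e^{- z}}{4} = f(z).
F(-1) = 0; F(-3) = \frac{5 e^{3}}{2}.
Integral = F(-1) - F(-3) = - \frac{5 e^{3}}{2}.

Antiderivative: F(z) = - \frac{5 z e^{- z}}{4} - \frac{5 e^{- z}}{4}; value = - \frac{5 e^{3}}{2}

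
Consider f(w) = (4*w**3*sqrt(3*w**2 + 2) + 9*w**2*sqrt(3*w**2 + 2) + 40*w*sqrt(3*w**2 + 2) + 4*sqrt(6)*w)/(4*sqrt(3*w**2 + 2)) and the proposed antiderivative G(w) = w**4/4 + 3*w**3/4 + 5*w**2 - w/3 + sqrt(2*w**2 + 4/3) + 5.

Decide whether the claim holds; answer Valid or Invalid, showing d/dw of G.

d/dw[G] = (12*w**3*sqrt(3*w**2 + 2) + 27*w**2*sqrt(3*w**2 + 2) + 120*w*sqrt(3*w**2 + 2) + 12*sqrt(6)*w - 4*sqrt(3*w**2 + 2))/(12*sqrt(3*w**2 + 2))
d/dw[G] - f(w) = -1/3 != 0.

Invalid: d/dw[G] - f = -1/3, which is not 0.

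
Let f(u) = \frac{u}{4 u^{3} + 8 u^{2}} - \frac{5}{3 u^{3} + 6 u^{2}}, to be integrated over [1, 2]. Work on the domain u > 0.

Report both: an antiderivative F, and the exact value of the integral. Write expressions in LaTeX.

The denominator factors as 12 u^{2} \left(u + 2\right); partial fractions split f into directly integrable pieces: - \frac{13}{24 \left(u + 2\right)} + \frac{13}{24 u} - \frac{5}{6 u^{2}}.
F(u) = \frac{13 \log{\left(u \right)}}{24} - \frac{13 \log{\left(u + 2 \right)}}{24} + \frac{5}{6 u} is an antiderivative of f.
Check: d/du[\frac{13 \log{\left(u \right)}}{24} - \frac{13 \log{\left(u + 2 \right)}}{24} + \frac{5}{6 u}] = \frac{3 u - 20}{12 u^{3} + 24 u^{2}}, which equals f(u).
F(2) = - \frac{13 \log{\left(4 \right)}}{24} + \frac{13 \log{\left(2 \right)}}{24} + \frac{5}{12}; F(1) = \frac{5}{6} - \frac{13 \log{\left(3 \right)}}{24}.
Integral = F(2) - F(1) = - \frac{13 \log{\left(4 \right)}}{24} - \frac{5}{12} + \frac{13 \log{\left(2 \right)}}{24} + \frac{13 \log{\left(3 \right)}}{24}.

Antiderivative: F(u) = \frac{13 \log{\left(u \right)}}{24} - \frac{13 \log{\left(u + 2 \right)}}{24} + \frac{5}{6 u}; value = - \frac{13 \log{\left(4 \right)}}{24} - \frac{5}{12} + \frac{13 \log{\left(2 \right)}}{24} + \frac{13 \log{\left(3 \right)}}{24}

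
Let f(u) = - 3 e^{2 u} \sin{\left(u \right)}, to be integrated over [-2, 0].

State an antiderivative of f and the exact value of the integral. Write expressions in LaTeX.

Antiderivative: F(u) = - \frac{6 e^{2 u} \sin{\left(u \right)}}{5} + \frac{3 e^{2 u} \cos{\left(u \right)}}{5}; value = - \frac{6 \sin{\left(2 \right)}}{5 e^{4}} - \frac{3 \cos{\left(2 \right)}}{5 e^{4}} + \frac{3}{5}

A candidate is checked by its d/du: the result must match f(u).
F(u) = - \frac{6 e^{2 u} \sin{\left(u \right)}}{5} + \frac{3 e^{2 u} \cos{\left(u \right)}}{5} is an antiderivative of f.
Check: d/du[- \frac{6 e^{2 u} \sin{\left(u \right)}}{5} + \frac{3 e^{2 u} \cos{\left(u \right)}}{5}] = - 3 e^{2 u} \sin{\left(u \right)} = f(u).
F(0) = \frac{3}{5}; F(-2) = \frac{3 \cos{\left(2 \right)}}{5 e^{4}} + \frac{6 \sin{\left(2 \right)}}{5 e^{4}}.
Integral = F(0) - F(-2) = - \frac{6 \sin{\left(2 \right)}}{5 e^{4}} - \frac{3 \cos{\left(2 \right)}}{5 e^{4}} + \frac{3}{5}.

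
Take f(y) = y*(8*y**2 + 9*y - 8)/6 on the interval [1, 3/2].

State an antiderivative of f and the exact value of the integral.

Antiderivative: F(y) = (2*y**4 + 3*y**3 - 4*y**2 - 6)/6; value = 41/24

An antiderivative F(y) passes only if d/dy[F] lands on f(y) exactly.
F(y) = (2*y**4 + 3*y**3 - 4*y**2 - 6)/6 is an antiderivative of f.
Check: d/dy[(2*y**4 + 3*y**3 - 4*y**2 - 6)/6] = 4*y**3/3 + 3*y**2/2 - 4*y/3, which equals f(y).
F(3/2) = 7/8; F(1) = -5/6.
Integral = F(3/2) - F(1) = 41/24.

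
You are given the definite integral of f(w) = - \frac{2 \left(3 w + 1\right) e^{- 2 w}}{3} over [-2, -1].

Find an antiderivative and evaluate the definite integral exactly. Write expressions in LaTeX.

f has the shape u'v + uv' for u = w + \frac{5}{6} and v = e^{- 2 w} — it is the derivative of the product u*v.
F(w) = \frac{\left(6 w + 5\right) e^{- 2 w}}{6} is an antiderivative of f.
Check: d/dw[\frac{\left(6 w + 5\right) e^{- 2 w}}{6}] = \frac{\left(- 6 w - 2\right) e^{- 2 w}}{3}, which equals f(w).
F(-1) = - \frac{e^{2}}{6}; F(-2) = - \frac{7 e^{4}}{6}.
Integral = F(-1) - F(-2) = - \frac{e^{2}}{6} + \frac{7 e^{4}}{6}.

Antiderivative: F(w) = \frac{\left(6 w + 5\right) e^{- 2 w}}{6}; value = - \frac{e^{2}}{6} + \frac{7 e^{4}}{6}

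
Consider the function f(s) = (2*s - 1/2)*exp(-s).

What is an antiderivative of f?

An antiderivative is F(s) = -(4*s + 3)*exp(-s)/2.

Recognize the product-rule pattern: f = u'v + uv' with u = -2*s - 3/2, v = exp(-s), so integration by parts undoes it.
Check: d/ds[-(4*s + 3)*exp(-s)/2] = (4*s - 1)*exp(-s)/2, which equals f(s).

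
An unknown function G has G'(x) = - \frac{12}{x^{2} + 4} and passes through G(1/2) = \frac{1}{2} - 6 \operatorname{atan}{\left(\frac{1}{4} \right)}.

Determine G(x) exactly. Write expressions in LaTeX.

Differentiate the proposed G(x) back; it has to land on the given G'(x).
A general antiderivative is - 6 \operatorname{atan}{\left(\frac{x}{2} \right)} + C.
The condition gives C = \frac{1}{2} - 6 \operatorname{atan}{\left(\frac{1}{4} \right)} - (- 6 \operatorname{atan}{\left(\frac{1}{4} \right)}) = \frac{1}{2}.
So G(x) = \frac{1}{2} - 6 \operatorname{atan}{\left(\frac{x}{2} \right)}.
Check: d/dx[\frac{1}{2} - 6 \operatorname{atan}{\left(\frac{x}{2} \right)}] = - \frac{12}{x^{2} + 4} = G'(x).

G(x) = \frac{1}{2} - 6 \operatorname{atan}{\left(\frac{x}{2} \right)}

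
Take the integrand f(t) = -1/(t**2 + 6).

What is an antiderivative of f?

An antiderivative is F(t) = -sqrt(6)*atan(sqrt(6)*t/6)/6.

Since d/dt undoes antidifferentiation here, F'(t) = f(t) is required of F(t).
Check: d/dt[-sqrt(6)*atan(sqrt(6)*t/6)/6] = -1/(t**2 + 6) = f(t).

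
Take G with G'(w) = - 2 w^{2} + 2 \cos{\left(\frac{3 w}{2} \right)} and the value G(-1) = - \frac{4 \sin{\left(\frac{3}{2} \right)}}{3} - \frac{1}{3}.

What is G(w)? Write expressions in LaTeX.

G(w) = - \frac{2 w^{3}}{3} + \frac{4 \sin{\left(\frac{3 w}{2} \right)}}{3} - 1

Integrate term by term and add the pieces.
A general antiderivative is - \frac{2 w^{3}}{3} + \frac{4 \sin{\left(\frac{3 w}{2} \right)}}{3} + C.
The condition gives C = - \frac{4 \sin{\left(\frac{3}{2} \right)}}{3} - \frac{1}{3} - (\frac{2}{3} - \frac{4 \sin{\left(\frac{3}{2} \right)}}{3}) = -1.
So G(w) = - \frac{2 w^{3}}{3} + \frac{4 \sin{\left(\frac{3 w}{2} \right)}}{3} - 1.
Check: d/dw[- \frac{2 w^{3}}{3} + \frac{4 \sin{\left(\frac{3 w}{2} \right)}}{3} - 1] = - 2 w^{2} + 2 \cos{\left(\frac{3 w}{2} \right)} = G'(w).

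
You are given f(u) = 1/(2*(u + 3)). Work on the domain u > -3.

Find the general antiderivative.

For F(u) to be correct the identity F'(u) - f(u) = 0 must hold.
Check: d/du[log(u/2 + 3/2)/2] = 1/(2*u + 6), which equals f(u).

F(u) = log(u/2 + 3/2)/2 + C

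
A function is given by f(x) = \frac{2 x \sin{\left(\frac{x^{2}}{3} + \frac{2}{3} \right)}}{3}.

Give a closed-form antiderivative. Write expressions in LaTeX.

An antiderivative is F(x) = - \cos{\left(\frac{x^{2}}{3} + \frac{2}{3} \right)}.

The substitution u = \frac{x^{2}}{3} + \frac{2}{3} works: f is exactly (dF/du)*(du/dx) for that inner function.
Check: d/dx[- \cos{\left(\frac{x^{2}}{3} + \frac{2}{3} \right)}] = \frac{2 x \sin{\left(\frac{x^{2}}{3} + \frac{2}{3} \right)}}{3} = f(x).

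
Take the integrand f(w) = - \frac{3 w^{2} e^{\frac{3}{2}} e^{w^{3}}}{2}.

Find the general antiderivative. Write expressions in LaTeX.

F(w) = - \frac{e^{w^{3} + \frac{3}{2}}}{2} + C

f matches the chain-rule pattern g'(h)*h' with inner function h(w) = w^{3} + \frac{3}{2}; substituting u = h(w) collapses the integral.
Check: d/dw[- \frac{e^{w^{3} + \frac{3}{2}}}{2}] = - \frac{3 w^{2} e^{\frac{3}{2}} e^{w^{3}}}{2} = f(w).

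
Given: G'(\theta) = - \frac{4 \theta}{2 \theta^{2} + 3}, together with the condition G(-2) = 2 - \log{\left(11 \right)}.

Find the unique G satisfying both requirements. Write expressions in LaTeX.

G(\theta) = 2 - \log{\left(2 \theta^{2} + 3 \right)}

The substitution u = 2 \theta^{2} + 3 works: G'(\theta) is exactly (dG/du)*(du/d\theta) for that inner function.
A general antiderivative is - \log{\left(2 \theta^{2} + 3 \right)} + C.
The condition gives C = 2 - \log{\left(11 \right)} - (- \log{\left(11 \right)}) = 2.
So G(\theta) = 2 - \log{\left(2 \theta^{2} + 3 \right)}.
Check: d/d\theta[2 - \log{\left(2 \theta^{2} + 3 \right)}] = - \frac{4 \theta}{2 \theta^{2} + 3} = G'(\theta).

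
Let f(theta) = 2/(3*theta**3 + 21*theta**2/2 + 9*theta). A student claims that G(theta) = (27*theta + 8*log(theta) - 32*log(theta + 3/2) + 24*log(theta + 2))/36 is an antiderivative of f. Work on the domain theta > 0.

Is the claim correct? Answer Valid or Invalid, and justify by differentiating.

d/dtheta[G] = (18*theta**3 + 63*theta**2 + 54*theta + 16)/(24*theta**3 + 84*theta**2 + 72*theta)
d/dtheta[G] - f(theta) = 3/4 != 0.

Invalid: d/dtheta[G] - f = 3/4, which is not 0.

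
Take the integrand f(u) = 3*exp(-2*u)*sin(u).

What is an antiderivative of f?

Differentiate the proposed F(u) back; it has to land on f(u) exactly.
Check: d/du[-6*exp(-2*u)*sin(u)/5 - 3*exp(-2*u)*cos(u)/5] = 3*exp(-2*u)*sin(u) = f(u).

An antiderivative is F(u) = -6*exp(-2*u)*sin(u)/5 - 3*exp(-2*u)*cos(u)/5.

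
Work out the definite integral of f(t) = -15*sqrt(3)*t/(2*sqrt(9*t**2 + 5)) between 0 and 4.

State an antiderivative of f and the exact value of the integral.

f matches the chain-rule pattern g'(h)*h' with inner function h(t) = 3*t**2 + 5/3; substituting u = h(t) collapses the integral.
F(t) = -5*sqrt(3)*sqrt(9*t**2 + 5)/6 is an antiderivative of f.
Check: d/dt[-5*sqrt(3)*sqrt(9*t**2 + 5)/6] = -15*sqrt(3)*t/(2*sqrt(9*t**2 + 5)) = f(t).
F(4) = -5*sqrt(447)/6; F(0) = -5*sqrt(15)/6.
Integral = F(4) - F(0) = -5*sqrt(447)/6 + 5*sqrt(15)/6.

Antiderivative: F(t) = -5*sqrt(3)*sqrt(9*t**2 + 5)/6; value = -5*sqrt(447)/6 + 5*sqrt(15)/6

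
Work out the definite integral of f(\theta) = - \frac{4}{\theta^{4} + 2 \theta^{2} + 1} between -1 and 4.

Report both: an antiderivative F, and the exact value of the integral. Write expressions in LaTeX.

Antiderivative: F(\theta) = \frac{- 2 \theta^{2} \operatorname{atan}{\left(\theta \right)} - 2 \theta - 2 \operatorname{atan}{\left(\theta \right)}}{\theta^{2} + 1}; value = - 2 \operatorname{atan}{\left(4 \right)} - \frac{\pi}{2} - \frac{25}{17}

Differentiate the proposed F(\theta) back; it has to land on f(\theta) exactly.
F(\theta) = \frac{- 2 \theta^{2} \operatorname{atan}{\left(\theta \right)} - 2 \theta - 2 \operatorname{atan}{\left(\theta \right)}}{\theta^{2} + 1} is an antiderivative of f.
Check: d/d\theta[\frac{- 2 \theta^{2} \operatorname{atan}{\left(\theta \right)} - 2 \theta - 2 \operatorname{atan}{\left(\theta \right)}}{\theta^{2} + 1}] = - \frac{4}{\theta^{4} + 2 \theta^{2} + 1} = f(\theta).
F(4) = - 2 \operatorname{atan}{\left(4 \right)} - \frac{8}{17}; F(-1) = 1 + \frac{\pi}{2}.
Integral = F(4) - F(-1) = - 2 \operatorname{atan}{\left(4 \right)} - \frac{\pi}{2} - \frac{25}{17}.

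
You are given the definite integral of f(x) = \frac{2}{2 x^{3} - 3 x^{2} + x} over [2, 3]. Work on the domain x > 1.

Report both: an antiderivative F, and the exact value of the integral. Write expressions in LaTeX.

The denominator factors as x \left(x - 1\right) \left(2 x - 1\right); partial fractions split f into directly integrable pieces: - \frac{8}{2 x - 1} + \frac{2}{x - 1} + \frac{2}{x}.
F(x) = - 4 \log{\left(2 x - 1 \right)} + 2 \log{\left(x^{2} - x \right)} is an antiderivative of f.
Check: d/dx[- 4 \log{\left(2 x - 1 \right)} + 2 \log{\left(x^{2} - x \right)}] = \frac{2}{2 x^{3} - 3 x^{2} + x} = f(x).
F(3) = - 4 \log{\left(5 \right)} + 2 \log{\left(6 \right)}; F(2) = - 4 \log{\left(3 \right)} + 2 \log{\left(2 \right)}.
Integral = F(3) - F(2) = - 4 \log{\left(5 \right)} - 2 \log{\left(2 \right)} + 2 \log{\left(6 \right)} + 4 \log{\left(3 \right)}.

Antiderivative: F(x) = - 4 \log{\left(2 x - 1 \right)} + 2 \log{\left(x^{2} - x \right)}; value = - 4 \log{\left(5 \right)} - 2 \log{\left(2 \right)} + 2 \log{\left(6 \right)} + 4 \log{\left(3 \right)}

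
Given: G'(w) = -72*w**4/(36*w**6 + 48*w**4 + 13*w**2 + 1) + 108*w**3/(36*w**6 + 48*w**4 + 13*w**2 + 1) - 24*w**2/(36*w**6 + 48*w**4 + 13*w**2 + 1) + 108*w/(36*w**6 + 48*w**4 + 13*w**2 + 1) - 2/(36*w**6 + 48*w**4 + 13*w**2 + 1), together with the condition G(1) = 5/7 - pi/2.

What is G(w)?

Integrate term by term and add the pieces.
A general antiderivative is -2*atan(w) - 3/(2*w**2 + 1/3) + C.
The condition gives C = 5/7 - pi/2 - (-pi/2 - 9/7) = 2.
So G(w) = -2*atan(w) + 2 - 3/(2*w**2 + 1/3).
Check: d/dw[-2*atan(w) + 2 - 3/(2*w**2 + 1/3)] = (-72*w**4 + 108*w**3 - 24*w**2 + 108*w - 2)/(36*w**6 + 48*w**4 + 13*w**2 + 1), which equals G'(w).

G(w) = -2*atan(w) + 2 - 3/(2*w**2 + 1/3)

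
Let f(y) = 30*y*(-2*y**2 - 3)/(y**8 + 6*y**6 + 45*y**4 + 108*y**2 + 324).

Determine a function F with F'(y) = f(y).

f matches the chain-rule pattern g'(h)*h' with inner function h(y) = y**4/3 + y**2 + 6; substituting u = h(y) collapses the integral.
Check: d/dy[15/(y**4 + 3*y**2 + 18)] = (-60*y**3 - 90*y)/(y**8 + 6*y**6 + 45*y**4 + 108*y**2 + 324), which equals f(y).

An antiderivative is F(y) = 15/(y**4 + 3*y**2 + 18).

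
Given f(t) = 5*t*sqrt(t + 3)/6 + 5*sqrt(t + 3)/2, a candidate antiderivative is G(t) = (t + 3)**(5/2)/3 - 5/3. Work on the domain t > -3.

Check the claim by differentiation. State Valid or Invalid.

Valid - the claim checks out under differentiation.

d/dt[G] = 5*t*sqrt(t + 3)/6 + 5*sqrt(t + 3)/2
This equals f(t) exactly, so the claim holds.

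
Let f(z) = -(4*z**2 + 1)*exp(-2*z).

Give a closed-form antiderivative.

f has the shape u'v + uv' for u = 2*z**2 + 2*z + 3/2 and v = exp(-2*z) — it is the derivative of the product u*v.
Check: d/dz[(4*z**2 + 4*z + 3)*exp(-2*z)/2] = (-4*z**2 - 1)*exp(-2*z), which equals f(z).

An antiderivative is F(z) = (4*z**2 + 4*z + 3)*exp(-2*z)/2.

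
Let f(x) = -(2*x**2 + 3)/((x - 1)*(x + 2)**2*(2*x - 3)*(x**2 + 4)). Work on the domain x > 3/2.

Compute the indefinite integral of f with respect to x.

Factor the denominator ((x - 1)*(x + 2)**2*(2*x - 3)*(x**2 + 4)) and decompose: f = (x + 4)/(80*(x**2 + 4)) - 48/(245*(2*x - 3)) - 181/(7056*(x + 2)) - 11/(168*(x + 2)**2) + 1/(9*(x - 1)); each piece integrates to a log, atan, or power term.
Check: d/dx[(-6912*(x + 2)*log(x - 3/2) + 7840*(x + 2)*log(x - 1) - 1810*(x + 2)*log(x + 2) + 441*(x + 2)*log(x**2 + 4) + 1764*(x + 2)*atan(x/2) + 4620)/(70560*(x + 2))] = (-2*x**2 - 3)/(2*x**6 + 3*x**5 - x**4 + 4*x**3 - 24*x**2 - 32*x + 48), which equals f(x).

F(x) = (-6912*(x + 2)*log(x - 3/2) + 7840*(x + 2)*log(x - 1) - 1810*(x + 2)*log(x + 2) + 441*(x + 2)*log(x**2 + 4) + 1764*(x + 2)*atan(x/2) + 4620)/(70560*(x + 2)) + C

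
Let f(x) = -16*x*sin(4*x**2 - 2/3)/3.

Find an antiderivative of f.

An antiderivative is F(x) = 2*cos(4*x**2 - 2/3)/3.

The substitution u = 4*x**2 - 2/3 works: f is exactly (dF/du)*(du/dx) for that inner function.
Check: d/dx[2*cos(4*x**2 - 2/3)/3] = -16*x*sin(4*x**2 - 2/3)/3 = f(x).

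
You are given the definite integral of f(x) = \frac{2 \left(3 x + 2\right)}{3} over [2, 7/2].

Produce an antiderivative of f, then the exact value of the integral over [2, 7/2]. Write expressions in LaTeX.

Differentiate the proposed F(x) back; it has to land on f(x) exactly.
F(x) = x^{2} + \frac{4 x}{3} is an antiderivative of f.
Check: d/dx[x^{2} + \frac{4 x}{3}] = 2 x + \frac{4}{3}, which equals f(x).
F(7/2) = \frac{203}{12}; F(2) = \frac{20}{3}.
Integral = F(7/2) - F(2) = \frac{41}{4}.

Antiderivative: F(x) = x^{2} + \frac{4 x}{3}; value = \frac{41}{4}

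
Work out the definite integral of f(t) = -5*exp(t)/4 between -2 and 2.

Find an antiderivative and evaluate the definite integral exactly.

Antiderivative: F(t) = -5*exp(t)/4; value = -5*exp(2)/4 + 5*exp(-2)/4

An antiderivative F(t) passes only if d/dt[F] lands on f(t) exactly.
F(t) = -5*exp(t)/4 is an antiderivative of f.
Check: d/dt[-5*exp(t)/4] = -5*exp(t)/4 = f(t).
F(2) = -5*exp(2)/4; F(-2) = -5*exp(-2)/4.
Integral = F(2) - F(-2) = -5*exp(2)/4 + 5*exp(-2)/4.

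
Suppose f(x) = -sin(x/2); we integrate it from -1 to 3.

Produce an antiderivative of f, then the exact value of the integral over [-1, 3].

Antiderivative: F(x) = 2*cos(x/2); value = -2*cos(1/2) + 2*cos(3/2)

A candidate is checked by its d/dx: the result must match f(x).
F(x) = 2*cos(x/2) is an antiderivative of f.
Check: d/dx[2*cos(x/2)] = -sin(x/2) = f(x).
F(3) = 2*cos(3/2); F(-1) = 2*cos(1/2).
Integral = F(3) - F(-1) = -2*cos(1/2) + 2*cos(3/2).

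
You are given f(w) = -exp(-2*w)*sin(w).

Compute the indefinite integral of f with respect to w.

An antiderivative F(w) passes only if d/dw[F] lands on f(w) exactly.
Check: d/dw[(2*sin(w) + cos(w))*exp(-2*w)/5] = -exp(-2*w)*sin(w) = f(w).

F(w) = (2*sin(w) + cos(w))*exp(-2*w)/5 + C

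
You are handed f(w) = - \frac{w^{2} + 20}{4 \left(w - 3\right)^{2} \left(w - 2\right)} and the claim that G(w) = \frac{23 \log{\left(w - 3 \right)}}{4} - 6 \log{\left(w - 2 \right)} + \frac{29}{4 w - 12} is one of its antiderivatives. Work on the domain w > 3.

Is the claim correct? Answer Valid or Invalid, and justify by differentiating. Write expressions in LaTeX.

Valid - the claim checks out under differentiation.

d/dw[G] = \frac{- w^{2} - 20}{4 w^{3} - 32 w^{2} + 84 w - 72}
This equals f(w) exactly, so the claim holds.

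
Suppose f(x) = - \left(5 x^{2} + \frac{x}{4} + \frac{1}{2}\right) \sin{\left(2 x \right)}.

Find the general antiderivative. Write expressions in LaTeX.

For F(x) to be correct the identity F'(x) - f(x) = 0 must hold.
Check: d/dx[\frac{40 x^{2} \cos{\left(2 x \right)} - 40 x \sin{\left(2 x \right)} + 2 x \cos{\left(2 x \right)} - \sin{\left(2 x \right)} - 16 \cos{\left(2 x \right)}}{16}] = - 5 x^{2} \sin{\left(2 x \right)} - \frac{x \sin{\left(2 x \right)}}{4} - \frac{\sin{\left(2 x \right)}}{2}, which equals f(x).

F(x) = \frac{40 x^{2} \cos{\left(2 x \right)} - 40 x \sin{\left(2 x \right)} + 2 x \cos{\left(2 x \right)} - \sin{\left(2 x \right)} - 16 \cos{\left(2 x \right)}}{16} + C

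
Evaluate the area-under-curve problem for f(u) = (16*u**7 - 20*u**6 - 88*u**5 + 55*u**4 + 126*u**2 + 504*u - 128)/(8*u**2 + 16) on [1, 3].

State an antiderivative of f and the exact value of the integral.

A candidate is checked by its d/du: the result must match f(u).
F(u) = u**6/3 - u**5/2 - 15*u**4/4 + 95*u**3/24 + 15*u**2 - 8*u + 3*log(u**2 + 2)/2 is an antiderivative of f.
Check: d/du[u**6/3 - u**5/2 - 15*u**4/4 + 95*u**3/24 + 15*u**2 - 8*u + 3*log(u**2 + 2)/2] = (16*u**7 - 20*u**6 - 88*u**5 + 55*u**4 + 126*u**2 + 504*u - 128)/(8*u**2 + 16) = f(u).
F(3) = 3*log(11)/2 + 285/8; F(1) = 3*log(3)/2 + 169/24.
Integral = F(3) - F(1) = -3*log(6)/2 + 3*log(22)/2 + 343/12.

Antiderivative: F(u) = u**6/3 - u**5/2 - 15*u**4/4 + 95*u**3/24 + 15*u**2 - 8*u + 3*log(u**2 + 2)/2; value = -3*log(6)/2 + 3*log(22)/2 + 343/12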